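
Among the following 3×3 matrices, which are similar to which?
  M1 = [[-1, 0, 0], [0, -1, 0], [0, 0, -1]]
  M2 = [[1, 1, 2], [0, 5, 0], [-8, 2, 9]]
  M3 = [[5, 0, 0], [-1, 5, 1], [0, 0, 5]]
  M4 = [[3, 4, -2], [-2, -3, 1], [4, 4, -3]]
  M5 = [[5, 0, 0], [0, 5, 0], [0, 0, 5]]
4 classes: {M1}, {M2, M3}, {M4}, {M5}

Characteristic polynomials: χ_{M1} = (x + 1)^3, χ_{M2} = (x - 5)^3, χ_{M3} = (x - 5)^3, χ_{M4} = (x + 1)^3, χ_{M5} = (x - 5)^3.

{M1}: invariant factors x + 1, x + 1, x + 1.

{M2, M3}: invariant factors x - 5, (x - 5)^2.

{M4}: invariant factors x + 1, (x + 1)^2.

{M5}: invariant factors x - 5, x - 5, x - 5.

Matrices are similar if and only if their invariant-factor lists agree; the partition into similarity classes is {M1}, {M2, M3}, {M4}, {M5}.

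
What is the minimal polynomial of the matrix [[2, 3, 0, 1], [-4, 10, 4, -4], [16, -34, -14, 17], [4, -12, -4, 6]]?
The characteristic polynomial factors as x^2(x - 2)^2. The minimal polynomial is ∏(x - λ)^{k_λ} where k_λ is the size of the largest Jordan block at λ.

For λ = 0: rank(A) = 3, and the largest Jordan block has size 2 (the smallest k with rank(A^k) = rank(A^(k+1))).
For λ = 2: rank(A - 2I) = 3, and the largest Jordan block has size 2 (the smallest k with rank((A - 2I)^k) = rank((A - 2I)^(k+1))).

So m_A(x) = x^2(x - 2)^2.

m_A(x) = x^2(x - 2)^2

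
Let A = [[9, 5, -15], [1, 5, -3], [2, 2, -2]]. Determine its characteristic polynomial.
χ_A(x) = (x - 4)^3

xI - A = [[x - 9, -5, 15], [-1, x - 5, 3], [-2, -2, x + 2]].

Expanding det(xI - A) along the first row:
det(xI - A) = + (x - 9)·det([[x - 5, 3], [-2, x + 2]]) - (-5)·det([[-1, 3], [-2, x + 2]]) + (15)·det([[-1, x - 5], [-2, -2]]).

Evaluating gives χ_A(x) = x^3 - 12x^2 + 48x - 64 = (x - 4)^3.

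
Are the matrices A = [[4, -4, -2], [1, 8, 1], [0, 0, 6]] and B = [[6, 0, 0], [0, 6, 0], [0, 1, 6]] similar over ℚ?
Yes.

Two matrices over a field are similar if and only if they have the same invariant factors.

Both A and B have characteristic polynomial (x - 6)^3 and minimal polynomial (x - 6)^2. Computing further, both have invariant factors x - 6, (x - 6)^2. Hence A and B are similar.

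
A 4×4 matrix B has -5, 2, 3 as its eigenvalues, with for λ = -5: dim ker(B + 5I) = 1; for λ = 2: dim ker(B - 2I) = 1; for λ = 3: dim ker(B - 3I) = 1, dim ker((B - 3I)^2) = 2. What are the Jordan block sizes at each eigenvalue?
λ = -5: successive nullity increments [1] count blocks of size ≥ k; block sizes are [1].
λ = 2: successive nullity increments [1] count blocks of size ≥ k; block sizes are [1].
λ = 3: successive nullity increments [1, 1] count blocks of size ≥ k; block sizes are [2].

Jordan blocks: (-5, 1), (2, 1), (3, 2)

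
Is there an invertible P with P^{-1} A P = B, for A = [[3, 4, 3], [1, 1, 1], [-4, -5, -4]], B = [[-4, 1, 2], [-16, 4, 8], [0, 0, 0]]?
No.

Both have characteristic polynomial x^3, but the minimal polynomial of A is x^3 while the minimal polynomial of B is x^2. The minimal polynomial is a similarity invariant, so A and B are not similar.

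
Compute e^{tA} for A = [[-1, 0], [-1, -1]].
A has Jordan form J = [[-1, 1], [0, -1]] with A = PJP^{-1}, so e^{tA} = P e^{tJ} P^{-1}.

For a Jordan block J_k(λ), e^{tJ_k(λ)} = e^{λt} · (I + tN + t^2 N^2/2! + ... + t^{k-1} N^{k-1}/(k-1)!) where N is the nilpotent superdiagonal part.

Assembling the blocks and conjugating back gives the entries of e^{tA} as shown above.

e^{tA} = [[e^{-t}, 0], [-t*e^{-t}, e^{-t}]]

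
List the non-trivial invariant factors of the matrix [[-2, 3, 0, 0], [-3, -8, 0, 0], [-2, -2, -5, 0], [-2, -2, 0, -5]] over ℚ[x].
x + 5, x + 5, (x + 5)^2

The Jordan structure of A has elementary divisors (x + 5)^2, (x + 5), (x + 5). Arranging the block sizes at each eigenvalue in decreasing order and taking row products gives the invariant factors.

Invariant factors (smallest first, each dividing the next): x + 5, x + 5, (x + 5)^2.

Check: the last factor (x + 5)^2 is the minimal polynomial, and the product (x + 5)^4 is the characteristic polynomial.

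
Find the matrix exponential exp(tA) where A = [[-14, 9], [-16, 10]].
e^{tA} = [[(1 - 12*t)*e^{-2*t}, 9*t*e^{-2*t}], [-16*t*e^{-2*t}, (12*t + 1)*e^{-2*t}]]

A has Jordan form J = [[-2, 1], [0, -2]] with A = PJP^{-1}, so e^{tA} = P e^{tJ} P^{-1}.

For a Jordan block J_k(λ), e^{tJ_k(λ)} = e^{λt} · (I + tN + t^2 N^2/2! + ... + t^{k-1} N^{k-1}/(k-1)!) where N is the nilpotent superdiagonal part.

Assembling the blocks and conjugating back gives the entries of e^{tA} as shown above.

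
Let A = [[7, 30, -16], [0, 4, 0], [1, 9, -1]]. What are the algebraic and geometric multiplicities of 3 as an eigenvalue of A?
algebraic multiplicity 2, geometric multiplicity 1

The characteristic polynomial is (x - 4)(x - 3)^2, so the factor x - 3 appears with exponent 2: the algebraic multiplicity is 2.

rank(A - 3I) = 2, so the eigenspace has dimension 3 - 2 = 1: the geometric multiplicity is 1.

Since 1 < 2, A is not diagonalizable.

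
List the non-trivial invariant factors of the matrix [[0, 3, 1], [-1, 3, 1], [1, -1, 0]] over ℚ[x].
(x - 1)^3

The Jordan structure of A has elementary divisors (x - 1)^3. Arranging the block sizes at each eigenvalue in decreasing order and taking row products gives the invariant factors.

Invariant factors (smallest first, each dividing the next): (x - 1)^3.

Check: the last factor (x - 1)^3 is the minimal polynomial, and the product (x - 1)^3 is the characteristic polynomial.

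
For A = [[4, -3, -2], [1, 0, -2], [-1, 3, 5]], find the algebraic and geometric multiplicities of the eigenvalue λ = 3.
The characteristic polynomial is (x - 3)^3, so the factor x - 3 appears with exponent 3: the algebraic multiplicity is 3.

rank(A - 3I) = 1, so the eigenspace has dimension 3 - 1 = 2: the geometric multiplicity is 2.

Since 2 < 3, A is not diagonalizable.

algebraic multiplicity 3, geometric multiplicity 2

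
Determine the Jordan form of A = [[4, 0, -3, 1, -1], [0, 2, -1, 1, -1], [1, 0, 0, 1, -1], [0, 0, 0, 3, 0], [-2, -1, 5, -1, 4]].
J = [[2, 1, 0, 0, 0], [0, 2, 0, 0, 0], [0, 0, 3, 0, 0], [0, 0, 0, 3, 0], [0, 0, 0, 0, 3]]

The characteristic polynomial is det(xI - A) = (x - 3)^3(x - 2)^2, so the eigenvalues are 2 (algebraic multiplicity 2), 3 (algebraic multiplicity 3).

For λ = 2: rank(A - 2I) = 4, rank((A - 2I)^2) = 3. The eigenspace has dimension 5 - 4 = 1, so there is 1 Jordan block; the rank sequence gives block sizes [2].

For λ = 3: rank(A - 3I) = 2. The eigenspace has dimension 5 - 2 = 3, so there are 3 Jordan blocks; the rank sequence gives block sizes [1, 1, 1].

Assembling the blocks gives the Jordan form J above.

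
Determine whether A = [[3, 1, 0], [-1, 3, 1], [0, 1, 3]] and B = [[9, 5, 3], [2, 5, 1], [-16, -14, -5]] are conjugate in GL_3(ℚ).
Two matrices over a field are similar if and only if they have the same invariant factors.

Both A and B have characteristic polynomial (x - 3)^3 and minimal polynomial (x - 3)^3. Computing further, both have invariant factors (x - 3)^3. Hence A and B are similar.

Yes.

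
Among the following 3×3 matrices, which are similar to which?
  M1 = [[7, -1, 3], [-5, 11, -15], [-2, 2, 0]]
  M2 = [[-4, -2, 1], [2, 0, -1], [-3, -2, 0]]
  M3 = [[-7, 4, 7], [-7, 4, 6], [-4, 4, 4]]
3 classes: {M1}, {M2}, {M3}

Characteristic polynomials: χ_{M1} = (x - 6)^3, χ_{M2} = (x + 1)^2(x + 2), χ_{M3} = (x - 2)^2(x + 3).

{M1}: invariant factors x - 6, (x - 6)^2.

{M2}: invariant factors (x + 1)^2(x + 2).

{M3}: invariant factors (x - 2)^2(x + 3).

Matrices are similar if and only if their invariant-factor lists agree; the partition into similarity classes is {M1}, {M2}, {M3}.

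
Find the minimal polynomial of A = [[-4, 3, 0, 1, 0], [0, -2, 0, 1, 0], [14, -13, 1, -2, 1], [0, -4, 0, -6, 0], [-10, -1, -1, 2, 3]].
m_A(x) = (x - 2)^2(x + 4)^3

The characteristic polynomial factors as (x - 2)^2(x + 4)^3. The minimal polynomial is ∏(x - λ)^{k_λ} where k_λ is the size of the largest Jordan block at λ.

For λ = -4: rank(A + 4I) = 4, and the largest Jordan block has size 3 (the smallest k with rank((A + 4I)^k) = rank((A + 4I)^(k+1))).
For λ = 2: rank(A - 2I) = 4, and the largest Jordan block has size 2 (the smallest k with rank((A - 2I)^k) = rank((A - 2I)^(k+1))).

So m_A(x) = (x - 2)^2(x + 4)^3.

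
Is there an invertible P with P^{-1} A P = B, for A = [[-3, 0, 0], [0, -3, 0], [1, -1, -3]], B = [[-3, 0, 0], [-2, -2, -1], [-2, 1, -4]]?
Two matrices over a field are similar if and only if they have the same invariant factors.

Both A and B have characteristic polynomial (x + 3)^3 and minimal polynomial (x + 3)^2. Computing further, both have invariant factors x + 3, (x + 3)^2. Hence A and B are similar.

Yes.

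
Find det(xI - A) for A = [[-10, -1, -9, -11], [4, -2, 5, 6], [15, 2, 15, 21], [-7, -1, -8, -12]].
xI - A = [[x + 10, 1, 9, 11], [-4, x + 2, -5, -6], [-15, -2, x - 15, -21], [7, 1, 8, x + 12]].

Expanding det(xI - A) along the first row:
det(xI - A) = + (x + 10)·det([[x + 2, -5, -6], [-2, x - 15, -21], [1, 8, x + 12]]) - (1)·det([[-4, -5, -6], [-15, x - 15, -21], [7, 8, x + 12]]) + (9)·det([[-4, x + 2, -6], [-15, -2, -21], [7, 1, x + 12]]) - (11)·det([[-4, x + 2, -5], [-15, -2, x - 15], [7, 1, 8]]).

Evaluating gives χ_A(x) = x^4 + 9x^3 + 30x^2 + 44x + 24 = (x + 2)^3(x + 3).

χ_A(x) = (x + 2)^3(x + 3)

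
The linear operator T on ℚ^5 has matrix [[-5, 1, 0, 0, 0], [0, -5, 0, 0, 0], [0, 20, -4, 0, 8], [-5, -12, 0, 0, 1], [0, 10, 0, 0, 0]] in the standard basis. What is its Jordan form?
The characteristic polynomial is det(xI - A) = x^2(x + 4)(x + 5)^2, so the eigenvalues are -5 (algebraic multiplicity 2), -4 (algebraic multiplicity 1), 0 (algebraic multiplicity 2).

For λ = -5: rank(A + 5I) = 4, rank((A + 5I)^2) = 3. The eigenspace has dimension 5 - 4 = 1, so there is 1 Jordan block; the rank sequence gives block sizes [2].

For λ = -4: algebraic multiplicity 1 gives one 1×1 block.

For λ = 0: rank(A) = 4, rank(A^2) = 3. The eigenspace has dimension 5 - 4 = 1, so there is 1 Jordan block; the rank sequence gives block sizes [2].

Assembling the blocks gives the Jordan form J above.

J = [[-5, 1, 0, 0, 0], [0, -5, 0, 0, 0], [0, 0, -4, 0, 0], [0, 0, 0, 0, 1], [0, 0, 0, 0, 0]]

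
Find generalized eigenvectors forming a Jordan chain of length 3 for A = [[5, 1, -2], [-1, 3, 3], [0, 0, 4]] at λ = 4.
We seek v_1 ∈ ker((A - 4I)^3) \ ker((A - 4I)^2), then set v_{i+1} = (A - 4I) v_i.

One such chain is v_1 = [[1, 1, 1]]^T, v_2 = [[0, 1, 0]]^T, v_3 = [[1, -1, 0]]^T. Check: (A - 4I) v_3 = [[0, 0, 0]]^T = 0.

v_1 = [[1, 1, 1]]^T, v_2 = [[0, 1, 0]]^T, v_3 = [[1, -1, 0]]^T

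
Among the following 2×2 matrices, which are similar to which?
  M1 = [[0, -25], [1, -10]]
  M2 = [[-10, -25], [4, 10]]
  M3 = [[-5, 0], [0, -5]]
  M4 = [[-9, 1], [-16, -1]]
3 classes: {M1, M4}, {M2}, {M3}

Characteristic polynomials: χ_{M1} = (x + 5)^2, χ_{M2} = x^2, χ_{M3} = (x + 5)^2, χ_{M4} = (x + 5)^2.

{M1, M4}: invariant factors (x + 5)^2.

{M2}: invariant factors x^2.

{M3}: invariant factors x + 5, x + 5.

Matrices are similar if and only if their invariant-factor lists agree; the partition into similarity classes is {M1, M4}, {M2}, {M3}.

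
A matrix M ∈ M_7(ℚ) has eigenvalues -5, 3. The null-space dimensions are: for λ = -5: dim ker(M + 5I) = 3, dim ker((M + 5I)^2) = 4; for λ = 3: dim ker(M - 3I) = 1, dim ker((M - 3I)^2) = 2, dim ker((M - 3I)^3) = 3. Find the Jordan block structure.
λ = -5: successive nullity increments [3, 1] count blocks of size ≥ k; block sizes are [2, 1, 1].
λ = 3: successive nullity increments [1, 1, 1] count blocks of size ≥ k; block sizes are [3].

Jordan blocks: (-5, 2), (-5, 1), (-5, 1), (3, 3)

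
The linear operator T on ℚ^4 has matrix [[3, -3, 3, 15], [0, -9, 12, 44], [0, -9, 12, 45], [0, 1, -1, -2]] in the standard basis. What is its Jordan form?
J = [[-1, 1, 0, 0], [0, -1, 0, 0], [0, 0, 3, 0], [0, 0, 0, 3]]

The characteristic polynomial is det(xI - A) = (x - 3)^2(x + 1)^2, so the eigenvalues are -1 (algebraic multiplicity 2), 3 (algebraic multiplicity 2).

For λ = -1: rank(A + I) = 3, rank((A + I)^2) = 2. The eigenspace has dimension 4 - 3 = 1, so there is 1 Jordan block; the rank sequence gives block sizes [2].

For λ = 3: rank(A - 3I) = 2. The eigenspace has dimension 4 - 2 = 2, so there are 2 Jordan blocks; the rank sequence gives block sizes [1, 1].

Assembling the blocks gives the Jordan form J above.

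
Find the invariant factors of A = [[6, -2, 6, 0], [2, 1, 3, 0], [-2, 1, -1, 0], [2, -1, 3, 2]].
The Jordan structure of A has elementary divisors (x - 2)^2, (x - 2), (x - 2). Arranging the block sizes at each eigenvalue in decreasing order and taking row products gives the invariant factors.

Invariant factors (smallest first, each dividing the next): x - 2, x - 2, (x - 2)^2.

Check: the last factor (x - 2)^2 is the minimal polynomial, and the product (x - 2)^4 is the characteristic polynomial.

x - 2, x - 2, (x - 2)^2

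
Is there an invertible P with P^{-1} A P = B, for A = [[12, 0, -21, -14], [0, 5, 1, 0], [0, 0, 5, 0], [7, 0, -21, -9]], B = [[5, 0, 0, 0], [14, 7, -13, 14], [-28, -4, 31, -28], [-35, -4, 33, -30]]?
Two matrices over a field are similar if and only if they have the same invariant factors.

Both A and B have characteristic polynomial (x - 5)^3(x + 2) and minimal polynomial (x - 5)^2(x + 2). Computing further, both have invariant factors x - 5, (x - 5)^2(x + 2). Hence A and B are similar.

Yes.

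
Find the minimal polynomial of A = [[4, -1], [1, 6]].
The characteristic polynomial factors as (x - 5)^2. The minimal polynomial is ∏(x - λ)^{k_λ} where k_λ is the size of the largest Jordan block at λ.

For λ = 5: rank(A - 5I) = 1, and the largest Jordan block has size 2 (the smallest k with rank((A - 5I)^k) = rank((A - 5I)^(k+1))).

So m_A(x) = (x - 5)^2.

m_A(x) = (x - 5)^2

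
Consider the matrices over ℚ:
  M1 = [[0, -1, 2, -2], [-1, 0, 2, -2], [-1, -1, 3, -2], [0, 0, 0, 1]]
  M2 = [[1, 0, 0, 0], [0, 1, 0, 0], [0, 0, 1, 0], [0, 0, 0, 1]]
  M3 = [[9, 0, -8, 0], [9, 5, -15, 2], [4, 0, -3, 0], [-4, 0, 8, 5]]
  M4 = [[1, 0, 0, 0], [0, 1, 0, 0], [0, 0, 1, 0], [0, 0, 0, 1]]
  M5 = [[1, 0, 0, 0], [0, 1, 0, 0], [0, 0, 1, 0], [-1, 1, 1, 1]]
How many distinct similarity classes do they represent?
3 classes: {M1, M5}, {M2, M4}, {M3}

Characteristic polynomials: χ_{M1} = (x - 1)^4, χ_{M2} = (x - 1)^4, χ_{M3} = (x - 5)^3(x - 1), χ_{M4} = (x - 1)^4, χ_{M5} = (x - 1)^4.

{M1, M5}: invariant factors x - 1, x - 1, (x - 1)^2.

{M2, M4}: invariant factors x - 1, x - 1, x - 1, x - 1.

{M3}: invariant factors x - 5, (x - 5)^2(x - 1).

Matrices are similar if and only if their invariant-factor lists agree; the partition into similarity classes is {M1, M5}, {M2, M4}, {M3}.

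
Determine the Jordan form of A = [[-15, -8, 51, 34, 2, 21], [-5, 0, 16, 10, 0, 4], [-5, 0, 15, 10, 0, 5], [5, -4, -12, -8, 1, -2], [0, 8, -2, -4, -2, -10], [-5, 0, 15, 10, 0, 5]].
The characteristic polynomial is det(xI - A) = x^5(x + 5), so the eigenvalues are -5 (algebraic multiplicity 1), 0 (algebraic multiplicity 5).

For λ = -5: algebraic multiplicity 1 gives one 1×1 block.

For λ = 0: rank(A) = 3, rank(A^2) = 1. The eigenspace has dimension 6 - 3 = 3, so there are 3 Jordan blocks; the rank sequence gives block sizes [2, 2, 1].

Assembling the blocks gives the Jordan form J above.

J = [[-5, 0, 0, 0, 0, 0], [0, 0, 1, 0, 0, 0], [0, 0, 0, 0, 0, 0], [0, 0, 0, 0, 1, 0], [0, 0, 0, 0, 0, 0], [0, 0, 0, 0, 0, 0]]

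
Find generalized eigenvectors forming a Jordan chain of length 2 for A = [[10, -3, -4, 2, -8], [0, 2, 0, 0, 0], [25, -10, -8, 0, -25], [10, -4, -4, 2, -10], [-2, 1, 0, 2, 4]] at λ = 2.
We seek v_1 ∈ ker((A - 2I)^2) \ ker(A - 2I), then set v_{i+1} = (A - 2I) v_i.

One such chain is v_1 = [[1, 1, 2, 1, 0]]^T, v_2 = [[-1, 0, -5, -2, 1]]^T. Check: (A - 2I) v_2 = [[0, 0, 0, 0, 0]]^T = 0.

v_1 = [[1, 1, 2, 1, 0]]^T, v_2 = [[-1, 0, -5, -2, 1]]^T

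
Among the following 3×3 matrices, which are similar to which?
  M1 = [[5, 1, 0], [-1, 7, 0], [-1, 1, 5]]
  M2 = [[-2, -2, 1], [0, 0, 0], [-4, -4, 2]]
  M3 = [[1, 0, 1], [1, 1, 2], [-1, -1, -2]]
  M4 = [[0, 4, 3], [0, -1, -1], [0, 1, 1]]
3 classes: {M1}, {M2}, {M3, M4}

Characteristic polynomials: χ_{M1} = (x - 6)^2(x - 5), χ_{M2} = x^3, χ_{M3} = x^3, χ_{M4} = x^3.

{M1}: invariant factors (x - 6)^2(x - 5).

{M2}: invariant factors x, x^2.

{M3, M4}: invariant factors x^3.

Matrices are similar if and only if their invariant-factor lists agree; the partition into similarity classes is {M1}, {M2}, {M3, M4}.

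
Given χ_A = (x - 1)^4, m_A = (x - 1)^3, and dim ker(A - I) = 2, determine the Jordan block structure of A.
Jordan blocks: (1, 3), (1, 1)

λ = 1: algebraic multiplicity 4 (exponent in χ_A), largest block size 3 (exponent in m_A), 2 blocks (geometric multiplicity). These force block sizes [3, 1].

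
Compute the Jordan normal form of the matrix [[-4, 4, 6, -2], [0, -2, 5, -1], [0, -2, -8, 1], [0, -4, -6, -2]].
The characteristic polynomial is det(xI - A) = (x + 4)^4, so the eigenvalues are -4 (algebraic multiplicity 4).

For λ = -4: rank(A + 4I) = 2, rank((A + 4I)^2) = 1, rank((A + 4I)^3) = 0. The eigenspace has dimension 4 - 2 = 2, so there are 2 Jordan blocks; the rank sequence gives block sizes [3, 1].

Assembling the blocks gives the Jordan form J above.

J = [[-4, 1, 0, 0], [0, -4, 1, 0], [0, 0, -4, 0], [0, 0, 0, -4]]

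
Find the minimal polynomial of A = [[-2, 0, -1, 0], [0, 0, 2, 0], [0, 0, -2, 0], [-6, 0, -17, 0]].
m_A(x) = x(x + 2)^2

The characteristic polynomial factors as x^2(x + 2)^2. The minimal polynomial is ∏(x - λ)^{k_λ} where k_λ is the size of the largest Jordan block at λ.

For λ = -2: rank(A + 2I) = 3, and the largest Jordan block has size 2 (the smallest k with rank((A + 2I)^k) = rank((A + 2I)^(k+1))).
For λ = 0: rank(A) = 2, and the largest Jordan block has size 1 (the smallest k with rank(A^k) = rank(A^(k+1))).

So m_A(x) = x(x + 2)^2.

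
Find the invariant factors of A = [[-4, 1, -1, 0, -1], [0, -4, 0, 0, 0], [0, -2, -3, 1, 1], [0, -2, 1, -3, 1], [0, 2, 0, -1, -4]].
x + 4, (x + 3)^2(x + 4)^2

The Jordan structure of A has elementary divisors (x + 4)^2, (x + 4), (x + 3)^2. Arranging the block sizes at each eigenvalue in decreasing order and taking row products gives the invariant factors.

Invariant factors (smallest first, each dividing the next): x + 4, (x + 3)^2(x + 4)^2.

Check: the last factor (x + 3)^2(x + 4)^2 is the minimal polynomial, and the product (x + 3)^2(x + 4)^3 is the characteristic polynomial.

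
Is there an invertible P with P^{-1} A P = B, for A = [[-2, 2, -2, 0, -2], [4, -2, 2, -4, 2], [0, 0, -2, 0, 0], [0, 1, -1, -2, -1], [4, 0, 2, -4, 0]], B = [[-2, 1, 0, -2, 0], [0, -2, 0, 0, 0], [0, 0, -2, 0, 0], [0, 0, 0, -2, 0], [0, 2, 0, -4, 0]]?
Two matrices over a field are similar if and only if they have the same invariant factors.

Both A and B have characteristic polynomial x(x + 2)^4 and minimal polynomial x(x + 2)^2. Computing further, both have invariant factors x + 2, x + 2, x(x + 2)^2. Hence A and B are similar.

Yes.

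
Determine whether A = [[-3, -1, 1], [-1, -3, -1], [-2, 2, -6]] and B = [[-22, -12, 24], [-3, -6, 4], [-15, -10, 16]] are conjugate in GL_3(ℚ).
Two matrices over a field are similar if and only if they have the same invariant factors.

Both A and B have characteristic polynomial (x + 4)^3 and minimal polynomial (x + 4)^2. Computing further, both have invariant factors x + 4, (x + 4)^2. Hence A and B are similar.

Yes.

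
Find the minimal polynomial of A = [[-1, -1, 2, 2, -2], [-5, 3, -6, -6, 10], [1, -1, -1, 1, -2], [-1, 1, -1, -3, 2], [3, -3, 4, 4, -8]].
m_A(x) = (x + 2)^2

The characteristic polynomial factors as (x + 2)^5. The minimal polynomial is ∏(x - λ)^{k_λ} where k_λ is the size of the largest Jordan block at λ.

For λ = -2: rank(A + 2I) = 2, and the largest Jordan block has size 2 (the smallest k with rank((A + 2I)^k) = rank((A + 2I)^(k+1))).

So m_A(x) = (x + 2)^2.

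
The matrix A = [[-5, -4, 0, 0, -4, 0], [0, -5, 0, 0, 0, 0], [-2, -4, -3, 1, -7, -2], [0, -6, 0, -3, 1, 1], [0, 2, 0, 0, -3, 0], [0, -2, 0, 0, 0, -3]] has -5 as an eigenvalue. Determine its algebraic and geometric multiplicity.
The characteristic polynomial is (x + 3)^4(x + 5)^2, so the factor x + 5 appears with exponent 2: the algebraic multiplicity is 2.

rank(A + 5I) = 4, so the eigenspace has dimension 6 - 4 = 2: the geometric multiplicity is 2.

algebraic multiplicity 2, geometric multiplicity 2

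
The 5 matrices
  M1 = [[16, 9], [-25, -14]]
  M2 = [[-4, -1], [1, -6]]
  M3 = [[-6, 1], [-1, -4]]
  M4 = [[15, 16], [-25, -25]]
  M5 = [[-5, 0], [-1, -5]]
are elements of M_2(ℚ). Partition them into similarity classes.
Characteristic polynomials: χ_{M1} = (x - 1)^2, χ_{M2} = (x + 5)^2, χ_{M3} = (x + 5)^2, χ_{M4} = (x + 5)^2, χ_{M5} = (x + 5)^2.

{M1}: invariant factors (x - 1)^2.

{M2, M3, M4, M5}: invariant factors (x + 5)^2.

Matrices are similar if and only if their invariant-factor lists agree; the partition into similarity classes is {M1}, {M2, M3, M4, M5}.

2 classes: {M1}, {M2, M3, M4, M5}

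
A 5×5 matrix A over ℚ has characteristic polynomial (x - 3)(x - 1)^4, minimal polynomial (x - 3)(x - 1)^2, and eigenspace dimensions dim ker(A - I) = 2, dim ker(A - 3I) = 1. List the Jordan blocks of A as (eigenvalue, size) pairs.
λ = 1: algebraic multiplicity 4 (exponent in χ_A), largest block size 2 (exponent in m_A), 2 blocks (geometric multiplicity). These force block sizes [2, 2].
λ = 3: algebraic multiplicity 1 (exponent in χ_A), largest block size 1 (exponent in m_A), 1 block (geometric multiplicity). This forces block sizes [1].

Jordan blocks: (1, 2), (1, 2), (3, 1)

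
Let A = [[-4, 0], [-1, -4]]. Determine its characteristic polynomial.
xI - A = [[x + 4, 0], [1, x + 4]].

Expanding det(xI - A) along the first row:
det(xI - A) = + (x + 4)·det([[x + 4]]) - (0)·det([[1]]).

Evaluating gives χ_A(x) = x^2 + 8x + 16 = (x + 4)^2.

χ_A(x) = (x + 4)^2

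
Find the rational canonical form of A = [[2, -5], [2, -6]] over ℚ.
The invariant factors of A (the non-unit diagonal entries of the Smith normal form of xI - A over ℚ[x]) are x^2 + 4x - 2, each dividing the next. The characteristic polynomial is their product, x^2 + 4x - 2.

The rational canonical form is the block-diagonal matrix of companion matrices C(f_i):
R = [[0, 2], [1, -4]].

Note the characteristic polynomial does not split into linear factors over ℚ, so A has no Jordan form over ℚ; the rational canonical form exists over any field.

R = [[0, 2], [1, -4]]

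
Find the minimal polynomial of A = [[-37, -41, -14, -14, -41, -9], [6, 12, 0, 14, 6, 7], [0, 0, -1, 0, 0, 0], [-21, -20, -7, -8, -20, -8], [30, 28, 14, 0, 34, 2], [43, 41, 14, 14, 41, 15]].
The characteristic polynomial factors as (x - 6)^3(x + 1)^3. The minimal polynomial is ∏(x - λ)^{k_λ} where k_λ is the size of the largest Jordan block at λ.

For λ = -1: rank(A + I) = 4, and the largest Jordan block has size 2 (the smallest k with rank((A + I)^k) = rank((A + I)^(k+1))).
For λ = 6: rank(A - 6I) = 4, and the largest Jordan block has size 2 (the smallest k with rank((A - 6I)^k) = rank((A - 6I)^(k+1))).

So m_A(x) = (x - 6)^2(x + 1)^2.

m_A(x) = (x - 6)^2(x + 1)^2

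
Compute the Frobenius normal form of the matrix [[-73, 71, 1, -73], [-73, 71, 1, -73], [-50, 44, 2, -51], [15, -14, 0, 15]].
R = [[0, 0, 0, 0], [1, 0, 0, 125], [0, 1, 0, -75], [0, 0, 1, 15]]

The invariant factors of A (the non-unit diagonal entries of the Smith normal form of xI - A over ℚ[x]) are x(x - 5)^3, each dividing the next. The characteristic polynomial is their product, x(x - 5)^3.

The rational canonical form is the block-diagonal matrix of companion matrices C(f_i):
R = [[0, 0, 0, 0], [1, 0, 0, 125], [0, 1, 0, -75], [0, 0, 1, 15]].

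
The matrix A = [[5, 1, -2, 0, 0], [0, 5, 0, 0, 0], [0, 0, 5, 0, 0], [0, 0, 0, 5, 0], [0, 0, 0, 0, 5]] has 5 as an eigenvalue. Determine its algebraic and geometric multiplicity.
The characteristic polynomial is (x - 5)^5, so the factor x - 5 appears with exponent 5: the algebraic multiplicity is 5.

rank(A - 5I) = 1, so the eigenspace has dimension 5 - 1 = 4: the geometric multiplicity is 4.

Since 4 < 5, A is not diagonalizable.

algebraic multiplicity 5, geometric multiplicity 4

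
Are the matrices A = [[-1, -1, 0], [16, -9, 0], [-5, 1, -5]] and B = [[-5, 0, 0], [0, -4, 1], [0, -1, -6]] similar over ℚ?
No.

Both have characteristic polynomial (x + 5)^3, but the minimal polynomial of A is (x + 5)^3 while the minimal polynomial of B is (x + 5)^2. The minimal polynomial is a similarity invariant, so A and B are not similar.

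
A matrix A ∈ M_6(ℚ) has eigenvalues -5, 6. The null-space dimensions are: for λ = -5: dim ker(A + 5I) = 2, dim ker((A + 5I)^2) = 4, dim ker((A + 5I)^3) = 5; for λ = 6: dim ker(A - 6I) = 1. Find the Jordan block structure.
Jordan blocks: (-5, 3), (-5, 2), (6, 1)

λ = -5: successive nullity increments [2, 2, 1] count blocks of size ≥ k; block sizes are [3, 2].
λ = 6: successive nullity increments [1] count blocks of size ≥ k; block sizes are [1].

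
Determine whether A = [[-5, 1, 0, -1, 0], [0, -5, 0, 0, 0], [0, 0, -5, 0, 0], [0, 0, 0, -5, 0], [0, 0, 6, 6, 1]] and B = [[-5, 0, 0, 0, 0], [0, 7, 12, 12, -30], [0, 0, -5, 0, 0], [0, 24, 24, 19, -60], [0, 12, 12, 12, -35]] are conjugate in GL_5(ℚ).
Both have characteristic polynomial (x - 1)(x + 5)^4, but the minimal polynomial of A is (x - 1)(x + 5)^2 while the minimal polynomial of B is (x - 1)(x + 5). The minimal polynomial is a similarity invariant, so A and B are not similar.

No.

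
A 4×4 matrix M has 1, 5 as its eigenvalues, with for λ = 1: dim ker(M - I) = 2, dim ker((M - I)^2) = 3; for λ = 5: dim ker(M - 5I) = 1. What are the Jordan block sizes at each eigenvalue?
Jordan blocks: (1, 2), (1, 1), (5, 1)

λ = 1: successive nullity increments [2, 1] count blocks of size ≥ k; block sizes are [2, 1].
λ = 5: successive nullity increments [1] count blocks of size ≥ k; block sizes are [1].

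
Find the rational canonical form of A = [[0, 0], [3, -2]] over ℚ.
R = [[0, 0], [1, -2]]

The invariant factors of A (the non-unit diagonal entries of the Smith normal form of xI - A over ℚ[x]) are x(x + 2), each dividing the next. The characteristic polynomial is their product, x(x + 2).

The rational canonical form is the block-diagonal matrix of companion matrices C(f_i):
R = [[0, 0], [1, -2]].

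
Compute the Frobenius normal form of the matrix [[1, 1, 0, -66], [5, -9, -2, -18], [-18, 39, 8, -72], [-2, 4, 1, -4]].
The invariant factors of A (the non-unit diagonal entries of the Smith normal form of xI - A over ℚ[x]) are (x^2 + 2x + 4)^2, each dividing the next. The characteristic polynomial is their product, (x^2 + 2x + 4)^2.

The rational canonical form is the block-diagonal matrix of companion matrices C(f_i):
R = [[0, 0, 0, -16], [1, 0, 0, -16], [0, 1, 0, -12], [0, 0, 1, -4]].

Note the characteristic polynomial does not split into linear factors over ℚ, so A has no Jordan form over ℚ; the rational canonical form exists over any field.

R = [[0, 0, 0, -16], [1, 0, 0, -16], [0, 1, 0, -12], [0, 0, 1, -4]]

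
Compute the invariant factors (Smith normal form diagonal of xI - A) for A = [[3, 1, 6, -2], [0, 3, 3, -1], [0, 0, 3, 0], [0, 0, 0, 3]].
The Jordan structure of A has elementary divisors (x - 3)^3, (x - 3). Arranging the block sizes at each eigenvalue in decreasing order and taking row products gives the invariant factors.

Invariant factors (smallest first, each dividing the next): x - 3, (x - 3)^3.

Check: the last factor (x - 3)^3 is the minimal polynomial, and the product (x - 3)^4 is the characteristic polynomial.

x - 3, (x - 3)^3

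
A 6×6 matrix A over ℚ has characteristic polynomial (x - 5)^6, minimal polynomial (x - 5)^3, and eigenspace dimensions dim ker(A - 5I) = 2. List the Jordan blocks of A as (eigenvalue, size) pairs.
λ = 5: algebraic multiplicity 6 (exponent in χ_A), largest block size 3 (exponent in m_A), 2 blocks (geometric multiplicity). These force block sizes [3, 3].

Jordan blocks: (5, 3), (5, 3)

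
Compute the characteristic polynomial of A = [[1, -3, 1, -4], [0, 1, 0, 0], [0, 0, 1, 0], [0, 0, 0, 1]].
χ_A(x) = (x - 1)^4

xI - A = [[x - 1, 3, -1, 4], [0, x - 1, 0, 0], [0, 0, x - 1, 0], [0, 0, 0, x - 1]].

Expanding det(xI - A) along the first row:
det(xI - A) = + (x - 1)·det([[x - 1, 0, 0], [0, x - 1, 0], [0, 0, x - 1]]) - (3)·det([[0, 0, 0], [0, x - 1, 0], [0, 0, x - 1]]) + (-1)·det([[0, x - 1, 0], [0, 0, 0], [0, 0, x - 1]]) - (4)·det([[0, x - 1, 0], [0, 0, x - 1], [0, 0, 0]]).

Evaluating gives χ_A(x) = x^4 - 4x^3 + 6x^2 - 4x + 1 = (x - 1)^4.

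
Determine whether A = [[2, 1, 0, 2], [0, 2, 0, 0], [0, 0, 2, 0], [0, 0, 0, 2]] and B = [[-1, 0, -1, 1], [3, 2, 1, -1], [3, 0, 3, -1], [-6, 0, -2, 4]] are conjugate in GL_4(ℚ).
Two matrices over a field are similar if and only if they have the same invariant factors.

Both A and B have characteristic polynomial (x - 2)^4 and minimal polynomial (x - 2)^2. Computing further, both have invariant factors x - 2, x - 2, (x - 2)^2. Hence A and B are similar.

Yes.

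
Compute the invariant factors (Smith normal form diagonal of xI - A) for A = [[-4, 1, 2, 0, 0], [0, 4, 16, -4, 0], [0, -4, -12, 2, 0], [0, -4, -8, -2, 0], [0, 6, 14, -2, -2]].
(x + 2)(x + 4), (x + 2)(x + 4)^2

The Jordan structure of A has elementary divisors (x + 4)^2, (x + 4), (x + 2), (x + 2). Arranging the block sizes at each eigenvalue in decreasing order and taking row products gives the invariant factors.

Invariant factors (smallest first, each dividing the next): (x + 2)(x + 4), (x + 2)(x + 4)^2.

Check: the last factor (x + 2)(x + 4)^2 is the minimal polynomial, and the product (x + 2)^2(x + 4)^3 is the characteristic polynomial.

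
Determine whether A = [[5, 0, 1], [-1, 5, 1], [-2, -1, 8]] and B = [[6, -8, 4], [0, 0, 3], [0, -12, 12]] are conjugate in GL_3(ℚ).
No.

Both have characteristic polynomial (x - 6)^3, but the minimal polynomial of A is (x - 6)^3 while the minimal polynomial of B is (x - 6)^2. The minimal polynomial is a similarity invariant, so A and B are not similar.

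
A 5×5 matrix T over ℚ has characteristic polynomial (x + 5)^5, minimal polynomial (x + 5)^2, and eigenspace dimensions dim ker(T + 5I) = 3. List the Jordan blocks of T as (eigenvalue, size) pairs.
Jordan blocks: (-5, 2), (-5, 2), (-5, 1)

λ = -5: algebraic multiplicity 5 (exponent in χ_T), largest block size 2 (exponent in m_T), 3 blocks (geometric multiplicity). These force block sizes [2, 2, 1].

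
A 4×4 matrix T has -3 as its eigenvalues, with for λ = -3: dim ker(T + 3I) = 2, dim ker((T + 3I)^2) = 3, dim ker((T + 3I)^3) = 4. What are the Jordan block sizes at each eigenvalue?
Jordan blocks: (-3, 3), (-3, 1)

λ = -3: successive nullity increments [2, 1, 1] count blocks of size ≥ k; block sizes are [3, 1].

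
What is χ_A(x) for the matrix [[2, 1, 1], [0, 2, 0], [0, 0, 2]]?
xI - A = [[x - 2, -1, -1], [0, x - 2, 0], [0, 0, x - 2]].

Expanding det(xI - A) along the first row:
det(xI - A) = + (x - 2)·det([[x - 2, 0], [0, x - 2]]) - (-1)·det([[0, 0], [0, x - 2]]) + (-1)·det([[0, x - 2], [0, 0]]).

Evaluating gives χ_A(x) = x^3 - 6x^2 + 12x - 8 = (x - 2)^3.

χ_A(x) = (x - 2)^3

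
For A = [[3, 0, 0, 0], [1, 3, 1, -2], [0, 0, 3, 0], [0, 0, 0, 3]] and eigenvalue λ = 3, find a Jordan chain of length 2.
v_1 = [[1, 0, 0, 0]]^T, v_2 = [[0, 1, 0, 0]]^T

We seek v_1 ∈ ker((A - 3I)^2) \ ker(A - 3I), then set v_{i+1} = (A - 3I) v_i.

One such chain is v_1 = [[1, 0, 0, 0]]^T, v_2 = [[0, 1, 0, 0]]^T. Check: (A - 3I) v_2 = [[0, 0, 0, 0]]^T = 0.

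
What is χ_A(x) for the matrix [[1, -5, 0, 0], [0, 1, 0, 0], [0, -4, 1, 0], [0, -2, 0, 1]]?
χ_A(x) = (x - 1)^4

xI - A = [[x - 1, 5, 0, 0], [0, x - 1, 0, 0], [0, 4, x - 1, 0], [0, 2, 0, x - 1]].

Expanding det(xI - A) along the first row:
det(xI - A) = + (x - 1)·det([[x - 1, 0, 0], [4, x - 1, 0], [2, 0, x - 1]]) - (5)·det([[0, 0, 0], [0, x - 1, 0], [0, 0, x - 1]]) + (0)·det([[0, x - 1, 0], [0, 4, 0], [0, 2, x - 1]]) - (0)·det([[0, x - 1, 0], [0, 4, x - 1], [0, 2, 0]]).

Evaluating gives χ_A(x) = x^4 - 4x^3 + 6x^2 - 4x + 1 = (x - 1)^4.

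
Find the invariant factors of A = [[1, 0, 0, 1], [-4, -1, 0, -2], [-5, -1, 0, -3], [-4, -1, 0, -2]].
The Jordan structure of A has elementary divisors (x + 1)^2, x, x. Arranging the block sizes at each eigenvalue in decreasing order and taking row products gives the invariant factors.

Invariant factors (smallest first, each dividing the next): x, x(x + 1)^2.

Check: the last factor x(x + 1)^2 is the minimal polynomial, and the product x^2(x + 1)^2 is the characteristic polynomial.

x, x(x + 1)^2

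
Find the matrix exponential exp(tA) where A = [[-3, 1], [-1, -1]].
e^{tA} = [[(1 - t)*e^{-2*t}, t*e^{-2*t}], [-t*e^{-2*t}, (t + 1)*e^{-2*t}]]

A has Jordan form J = [[-2, 1], [0, -2]] with A = PJP^{-1}, so e^{tA} = P e^{tJ} P^{-1}.

For a Jordan block J_k(λ), e^{tJ_k(λ)} = e^{λt} · (I + tN + t^2 N^2/2! + ... + t^{k-1} N^{k-1}/(k-1)!) where N is the nilpotent superdiagonal part.

Assembling the blocks and conjugating back gives the entries of e^{tA} as shown above.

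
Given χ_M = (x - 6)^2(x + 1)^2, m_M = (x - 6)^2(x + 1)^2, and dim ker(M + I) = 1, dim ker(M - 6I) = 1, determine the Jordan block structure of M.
Jordan blocks: (-1, 2), (6, 2)

λ = -1: algebraic multiplicity 2 (exponent in χ_M), largest block size 2 (exponent in m_M), 1 block (geometric multiplicity). This forces block sizes [2].
λ = 6: algebraic multiplicity 2 (exponent in χ_M), largest block size 2 (exponent in m_M), 1 block (geometric multiplicity). This forces block sizes [2].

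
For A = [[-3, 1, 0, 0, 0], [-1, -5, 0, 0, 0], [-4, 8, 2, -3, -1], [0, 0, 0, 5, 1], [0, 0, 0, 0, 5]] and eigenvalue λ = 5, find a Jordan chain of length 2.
We seek v_1 ∈ ker((A - 5I)^2) \ ker(A - 5I), then set v_{i+1} = (A - 5I) v_i.

One such chain is v_1 = [[0, 0, 0, 0, 1]]^T, v_2 = [[0, 0, -1, 1, 0]]^T. Check: (A - 5I) v_2 = [[0, 0, 0, 0, 0]]^T = 0.

v_1 = [[0, 0, 0, 0, 1]]^T, v_2 = [[0, 0, -1, 1, 0]]^T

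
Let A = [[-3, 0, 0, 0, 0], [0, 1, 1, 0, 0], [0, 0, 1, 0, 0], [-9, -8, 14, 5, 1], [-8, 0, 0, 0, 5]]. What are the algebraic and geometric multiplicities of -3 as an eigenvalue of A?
algebraic multiplicity 1, geometric multiplicity 1

The characteristic polynomial is (x - 5)^2(x - 1)^2(x + 3), so the factor x + 3 appears with exponent 1: the algebraic multiplicity is 1.

rank(A + 3I) = 4, so the eigenspace has dimension 5 - 4 = 1: the geometric multiplicity is 1.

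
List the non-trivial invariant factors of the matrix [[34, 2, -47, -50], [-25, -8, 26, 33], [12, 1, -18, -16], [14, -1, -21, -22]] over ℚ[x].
The Jordan structure of A has elementary divisors (x + 5)^2, (x + 2)^2. Arranging the block sizes at each eigenvalue in decreasing order and taking row products gives the invariant factors.

Invariant factors (smallest first, each dividing the next): (x + 2)^2(x + 5)^2.

Check: the last factor (x + 2)^2(x + 5)^2 is the minimal polynomial, and the product (x + 2)^2(x + 5)^2 is the characteristic polynomial.

(x + 2)^2(x + 5)^2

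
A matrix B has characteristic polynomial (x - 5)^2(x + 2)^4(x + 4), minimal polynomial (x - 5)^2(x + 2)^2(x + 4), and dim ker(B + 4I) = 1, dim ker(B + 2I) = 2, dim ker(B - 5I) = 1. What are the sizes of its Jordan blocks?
Jordan blocks: (-4, 1), (-2, 2), (-2, 2), (5, 2)

λ = -4: algebraic multiplicity 1 (exponent in χ_B), largest block size 1 (exponent in m_B), 1 block (geometric multiplicity). This forces block sizes [1].
λ = -2: algebraic multiplicity 4 (exponent in χ_B), largest block size 2 (exponent in m_B), 2 blocks (geometric multiplicity). These force block sizes [2, 2].
λ = 5: algebraic multiplicity 2 (exponent in χ_B), largest block size 2 (exponent in m_B), 1 block (geometric multiplicity). This forces block sizes [2].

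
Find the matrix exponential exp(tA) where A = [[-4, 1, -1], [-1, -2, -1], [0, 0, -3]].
A has Jordan form J = [[-3, 1, 0], [0, -3, 0], [0, 0, -3]] with A = PJP^{-1}, so e^{tA} = P e^{tJ} P^{-1}.

For a Jordan block J_k(λ), e^{tJ_k(λ)} = e^{λt} · (I + tN + t^2 N^2/2! + ... + t^{k-1} N^{k-1}/(k-1)!) where N is the nilpotent superdiagonal part.

Assembling the blocks and conjugating back gives the entries of e^{tA} as shown above.

e^{tA} = [[(1 - t)*e^{-3*t}, t*e^{-3*t}, -t*e^{-3*t}], [-t*e^{-3*t}, (t + 1)*e^{-3*t}, -t*e^{-3*t}], [0, 0, e^{-3*t}]]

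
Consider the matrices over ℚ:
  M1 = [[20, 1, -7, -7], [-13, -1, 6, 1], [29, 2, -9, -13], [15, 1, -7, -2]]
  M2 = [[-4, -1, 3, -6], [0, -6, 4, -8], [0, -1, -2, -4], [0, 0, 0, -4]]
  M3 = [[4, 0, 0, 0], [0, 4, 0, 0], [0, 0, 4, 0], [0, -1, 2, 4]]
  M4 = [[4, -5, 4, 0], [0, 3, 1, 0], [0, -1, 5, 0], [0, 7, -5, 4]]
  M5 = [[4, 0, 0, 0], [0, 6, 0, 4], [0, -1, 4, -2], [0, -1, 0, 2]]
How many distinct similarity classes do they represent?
4 classes: {M1}, {M2}, {M3, M5}, {M4}

Characteristic polynomials: χ_{M1} = (x - 5)^2(x + 1)^2, χ_{M2} = (x + 4)^4, χ_{M3} = (x - 4)^4, χ_{M4} = (x - 4)^4, χ_{M5} = (x - 4)^4.

{M1}: invariant factors (x - 5)^2(x + 1)^2.

{M2}: invariant factors x + 4, (x + 4)^3.

{M3, M5}: invariant factors x - 4, x - 4, (x - 4)^2.

{M4}: invariant factors x - 4, (x - 4)^3.

Matrices are similar if and only if their invariant-factor lists agree; the partition into similarity classes is {M1}, {M2}, {M3, M5}, {M4}.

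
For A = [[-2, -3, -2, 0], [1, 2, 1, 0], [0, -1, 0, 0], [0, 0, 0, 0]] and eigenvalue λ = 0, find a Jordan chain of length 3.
We seek v_1 ∈ ker(A^3) \ ker(A^2), then set v_{i+1} = A v_i.

One such chain is v_1 = [[0, 0, 1, 0]]^T, v_2 = [[-2, 1, 0, 0]]^T, v_3 = [[1, 0, -1, 0]]^T. Check: A v_3 = [[0, 0, 0, 0]]^T = 0.

v_1 = [[0, 0, 1, 0]]^T, v_2 = [[-2, 1, 0, 0]]^T, v_3 = [[1, 0, -1, 0]]^T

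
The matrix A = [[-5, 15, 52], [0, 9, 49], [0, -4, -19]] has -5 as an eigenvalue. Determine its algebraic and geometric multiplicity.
The characteristic polynomial is (x + 5)^3, so the factor x + 5 appears with exponent 3: the algebraic multiplicity is 3.

rank(A + 5I) = 2, so the eigenspace has dimension 3 - 2 = 1: the geometric multiplicity is 1.

Since 1 < 3, A is not diagonalizable.

algebraic multiplicity 3, geometric multiplicity 1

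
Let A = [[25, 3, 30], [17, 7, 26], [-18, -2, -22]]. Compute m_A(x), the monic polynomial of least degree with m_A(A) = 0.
The characteristic polynomial factors as (x - 6)^2(x + 2). The minimal polynomial is ∏(x - λ)^{k_λ} where k_λ is the size of the largest Jordan block at λ.

For λ = -2: rank(A + 2I) = 2, and the largest Jordan block has size 1 (the smallest k with rank((A + 2I)^k) = rank((A + 2I)^(k+1))).
For λ = 6: rank(A - 6I) = 2, and the largest Jordan block has size 2 (the smallest k with rank((A - 6I)^k) = rank((A - 6I)^(k+1))).

So m_A(x) = (x - 6)^2(x + 2).

m_A(x) = (x - 6)^2(x + 2)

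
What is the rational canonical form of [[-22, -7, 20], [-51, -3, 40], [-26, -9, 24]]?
R = [[0, 0, -4], [1, 0, 11], [0, 1, -1]]

The invariant factors of A (the non-unit diagonal entries of the Smith normal form of xI - A over ℚ[x]) are (x + 4)(x^2 - 3x + 1), each dividing the next. The characteristic polynomial is their product, (x + 4)(x^2 - 3x + 1).

The rational canonical form is the block-diagonal matrix of companion matrices C(f_i):
R = [[0, 0, -4], [1, 0, 11], [0, 1, -1]].

Note the characteristic polynomial does not split into linear factors over ℚ, so A has no Jordan form over ℚ; the rational canonical form exists over any field.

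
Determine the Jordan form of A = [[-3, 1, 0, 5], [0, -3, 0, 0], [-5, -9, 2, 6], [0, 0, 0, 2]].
J = [[-3, 1, 0, 0], [0, -3, 0, 0], [0, 0, 2, 1], [0, 0, 0, 2]]

The characteristic polynomial is det(xI - A) = (x - 2)^2(x + 3)^2, so the eigenvalues are -3 (algebraic multiplicity 2), 2 (algebraic multiplicity 2).

For λ = -3: rank(A + 3I) = 3, rank((A + 3I)^2) = 2. The eigenspace has dimension 4 - 3 = 1, so there is 1 Jordan block; the rank sequence gives block sizes [2].

For λ = 2: rank(A - 2I) = 3, rank((A - 2I)^2) = 2. The eigenspace has dimension 4 - 3 = 1, so there is 1 Jordan block; the rank sequence gives block sizes [2].

Assembling the blocks gives the Jordan form J above.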